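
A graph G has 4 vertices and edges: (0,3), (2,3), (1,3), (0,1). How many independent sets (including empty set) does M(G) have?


An independent set in a graphic matroid is an acyclic edge subset.
G has 4 vertices and 4 edges.
Enumerate all 2^4 = 16 subsets, checking for acyclicity.
Total independent sets = 14.

14


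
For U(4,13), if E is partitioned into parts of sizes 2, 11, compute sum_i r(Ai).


r(Ai) = min(|Ai|, 4) for each part.
Sum = min(2,4) + min(11,4)
    = 2 + 4
    = 6.

6


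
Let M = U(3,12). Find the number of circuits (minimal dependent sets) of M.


In U(3,12), circuits are the (4)-element subsets.
Any set of 4 elements is dependent, and removing any one element gives
an independent set of size 3, so it is a minimal dependent set.
Number of circuits = C(12,4) = (12 * 11 * 10 * 9) / (1 * 2 * 3 * 4) = 495.

495


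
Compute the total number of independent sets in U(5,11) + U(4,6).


For a direct sum, |I(M1+M2)| = |I(M1)| * |I(M2)|.
|I(U(5,11))| = sum C(11,k) for k=0..5 = 1024.
|I(U(4,6))| = sum C(6,k) for k=0..4 = 57.
Total = 1024 * 57 = 58368.

58368


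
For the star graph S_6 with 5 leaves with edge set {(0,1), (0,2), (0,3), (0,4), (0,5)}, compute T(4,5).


A star on 6 vertices is a tree with 5 edges.
T(x,y) = x^(5) for any tree.
T(4,5) = 4^5 = 1024.

1024


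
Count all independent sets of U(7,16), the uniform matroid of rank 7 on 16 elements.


Independent sets of U(7,16) are all subsets of size <= 7.
Count = C(16,0) + C(16,1) + C(16,2) + C(16,3) + C(16,4) + C(16,5) + C(16,6) + C(16,7)
     = 1 + 16 + 120 + 560 + 1820 + 4368 + 8008 + 11440
     = 26333.

26333


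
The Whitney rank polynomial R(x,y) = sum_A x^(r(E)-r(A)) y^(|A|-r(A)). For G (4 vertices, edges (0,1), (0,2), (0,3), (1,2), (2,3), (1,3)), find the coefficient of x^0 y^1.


R(x,y) = sum over A in 2^E of x^(r(E)-r(A)) * y^(|A|-r(A)).
G has 4 vertices, 6 edges. r(E) = 3.
Enumerate all 2^6 = 64 subsets.
Count subsets with r(E)-r(A)=0 and |A|-r(A)=1: 15.

15


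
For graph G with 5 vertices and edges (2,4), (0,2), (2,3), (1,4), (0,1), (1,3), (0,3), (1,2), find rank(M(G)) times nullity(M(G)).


r(M) = |V| - c = 5 - 1 = 4.
nullity = |E| - r(M) = 8 - 4 = 4.
Product = 4 * 4 = 16.

16


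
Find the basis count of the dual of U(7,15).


The dual of U(r,n) is U(n-r, n) = U(8,15).
Bases of U(8,15) are all (8)-element subsets.
|B(M*)| = C(15,8) = 6435.

6435


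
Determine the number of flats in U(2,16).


Flats of U(2,16): every subset of size < 2 is a flat, plus E itself.
Count = C(16,0) + C(16,1) + 1
     = 1 + 16 + 1
     = 18.

18


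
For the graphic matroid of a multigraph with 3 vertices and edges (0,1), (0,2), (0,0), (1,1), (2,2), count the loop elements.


In a graphic matroid, a loop is a self-loop edge (u,u) with rank 0.
Examining all 5 edges for self-loops...
Self-loops found: (0,0), (1,1), (2,2)
Number of loops = 3.

3


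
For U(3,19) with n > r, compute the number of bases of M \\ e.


Deleting e from U(3,19) gives U(3,18) since n > r.
Bases of U(3,18) = C(18,3) = 18! / (3! * 15!) = 816.

816


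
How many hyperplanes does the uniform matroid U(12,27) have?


Hyperplanes of U(12,27) are flats of rank 11.
In a uniform matroid, these are exactly the (11)-element subsets.
Count = C(27,11) = 13037895.

13037895


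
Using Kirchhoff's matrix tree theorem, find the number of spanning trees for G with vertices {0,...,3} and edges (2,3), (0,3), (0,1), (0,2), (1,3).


By Kirchhoff's matrix tree theorem, the number of spanning trees equals
the determinant of any cofactor of the Laplacian matrix L.
G has 4 vertices and 5 edges.
Computing the (3 x 3) cofactor determinant gives 8.

8


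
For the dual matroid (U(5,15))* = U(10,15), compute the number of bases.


The dual of U(r,n) is U(n-r, n) = U(10,15).
Bases of U(10,15) are all (10)-element subsets.
|B(M*)| = (15 choose 10) = 3003.

3003


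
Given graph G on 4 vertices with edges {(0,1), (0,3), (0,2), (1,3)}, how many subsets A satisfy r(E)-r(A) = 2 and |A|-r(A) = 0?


R(x,y) = sum over A in 2^E of x^(r(E)-r(A)) * y^(|A|-r(A)).
G has 4 vertices, 4 edges. r(E) = 3.
Enumerate all 2^4 = 16 subsets.
Count subsets with r(E)-r(A)=2 and |A|-r(A)=0: 4.

4


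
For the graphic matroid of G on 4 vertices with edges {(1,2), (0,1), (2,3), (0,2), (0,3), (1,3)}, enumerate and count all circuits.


A circuit in a graphic matroid = edge set of a simple cycle.
G has 4 vertices and 6 edges.
Enumerating all minimal edge subsets forming cycles...
Total circuits found: 7.

7


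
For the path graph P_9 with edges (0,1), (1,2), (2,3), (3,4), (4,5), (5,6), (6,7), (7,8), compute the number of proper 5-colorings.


P(P_9, k) = k * (k-1)^(8).
P(5) = 5 * 4^8 = 5 * 65536 = 327680.

327680


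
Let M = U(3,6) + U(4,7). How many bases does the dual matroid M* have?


(M1+M2)* = M1* + M2*.
M1* = U(3,6), bases: C(6,3) = 20.
M2* = U(3,7), bases: C(7,3) = 35.
|B(M*)| = 20 * 35 = 700.

700


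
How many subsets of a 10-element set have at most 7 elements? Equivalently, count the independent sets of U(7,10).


Independent sets of U(7,10) are all subsets of size <= 7.
Count = (10 choose 0) + (10 choose 1) + (10 choose 2) + (10 choose 3) + (10 choose 4) + (10 choose 5) + (10 choose 6) + (10 choose 7)
     = 1 + 10 + 45 + 120 + 210 + 252 + 210 + 120
     = 968.

968


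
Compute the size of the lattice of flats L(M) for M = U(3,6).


Flats of U(3,6): every subset of size < 3 is a flat, plus E itself.
Count = (6 choose 0) + (6 choose 1) + (6 choose 2) + 1
     = 1 + 6 + 15 + 1
     = 23.

23


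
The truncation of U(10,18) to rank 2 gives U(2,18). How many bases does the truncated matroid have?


Truncating U(10,18) to rank 2 gives U(2,18).
Bases of U(2,18) are all 2-element subsets of 18 elements.
Number of bases = (18 choose 2) = 153.

153


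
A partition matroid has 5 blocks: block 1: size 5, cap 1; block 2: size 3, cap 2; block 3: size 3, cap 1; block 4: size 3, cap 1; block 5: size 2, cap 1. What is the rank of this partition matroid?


Rank of a partition matroid = sum of min(|Si|, ci) for each block.
= min(5,1) + min(3,2) + min(3,1) + min(3,1) + min(2,1)
= 1 + 2 + 1 + 1 + 1
= 6.

6


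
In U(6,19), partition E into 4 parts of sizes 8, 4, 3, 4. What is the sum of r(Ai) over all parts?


r(Ai) = min(|Ai|, 6) for each part.
Sum = min(8,6) + min(4,6) + min(3,6) + min(4,6)
    = 6 + 4 + 3 + 4
    = 17.

17


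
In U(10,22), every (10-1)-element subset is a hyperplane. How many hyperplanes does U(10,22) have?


Hyperplanes of U(10,22) are flats of rank 9.
In a uniform matroid, these are exactly the (9)-element subsets.
Count = (22 choose 9) = 497420.

497420


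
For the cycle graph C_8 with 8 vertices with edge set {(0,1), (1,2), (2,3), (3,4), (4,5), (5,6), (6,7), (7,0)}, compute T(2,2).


T(C_8; x,y) = x + x^2 + ... + x^(7) + y.
T(2,2) = 2^1 + 2^2 + 2^3 + 2^4 + 2^5 + 2^6 + 2^7 + 2
= 2 + 4 + 8 + 16 + 32 + 64 + 128 + 2
= 256.

256


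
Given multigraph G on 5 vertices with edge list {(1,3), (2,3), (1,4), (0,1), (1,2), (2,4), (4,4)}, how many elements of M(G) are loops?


In a graphic matroid, a loop is a self-loop edge (u,u) with rank 0.
Examining all 7 edges for self-loops...
Self-loops found: (4,4)
Number of loops = 1.

1


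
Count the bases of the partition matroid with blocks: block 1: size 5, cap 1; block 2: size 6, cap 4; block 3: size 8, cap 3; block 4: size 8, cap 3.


A basis picks exactly ci elements from block i.
Number of bases = product of C(|Si|, ci).
= C(5,1) * C(6,4) * C(8,3) * C(8,3)
= 5 * 15 * 56 * 56
= 235200.

235200


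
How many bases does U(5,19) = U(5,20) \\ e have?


Deleting e from U(5,20) gives U(5,19) since n > r.
Bases of U(5,19) = C(19,5) = 11628.

11628


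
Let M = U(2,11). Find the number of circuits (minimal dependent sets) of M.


In U(2,11), circuits are the (3)-element subsets.
Any set of 3 elements is dependent, and removing any one element gives
an independent set of size 2, so it is a minimal dependent set.
Number of circuits = C(11,3) = (11 * 10 * 9) / (1 * 2 * 3) = 165.

165


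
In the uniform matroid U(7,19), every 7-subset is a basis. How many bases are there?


Bases of U(7,19) are all 7-element subsets of the 19-element ground set.
Number of bases = C(19,7).
(19 choose 7) = 50388.

50388


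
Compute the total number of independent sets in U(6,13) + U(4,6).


For a direct sum, |I(M1+M2)| = |I(M1)| * |I(M2)|.
|I(U(6,13))| = sum C(13,k) for k=0..6 = 4096.
|I(U(4,6))| = sum C(6,k) for k=0..4 = 57.
Total = 4096 * 57 = 233472.

233472


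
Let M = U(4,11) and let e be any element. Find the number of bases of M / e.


Contracting e from U(4,11) gives U(3,10).
Bases of U(3,10) = (10 choose 3) = 120.

120


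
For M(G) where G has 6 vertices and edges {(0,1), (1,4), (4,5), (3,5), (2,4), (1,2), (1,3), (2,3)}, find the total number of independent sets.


An independent set in a graphic matroid is an acyclic edge subset.
G has 6 vertices and 8 edges.
Enumerate all 2^8 = 256 subsets, checking for acyclicity.
Total independent sets = 172.

172


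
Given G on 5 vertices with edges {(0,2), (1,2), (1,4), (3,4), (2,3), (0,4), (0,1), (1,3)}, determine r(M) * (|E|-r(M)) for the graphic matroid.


r(M) = |V| - c = 5 - 1 = 4.
nullity = |E| - r(M) = 8 - 4 = 4.
Product = 4 * 4 = 16.

16


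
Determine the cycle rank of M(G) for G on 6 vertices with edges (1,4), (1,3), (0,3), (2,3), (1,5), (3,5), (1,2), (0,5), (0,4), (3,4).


Cycle rank (nullity) = |E| - r(M) = |E| - (|V| - c).
|E| = 10, |V| = 6, c = 1.
Nullity = 10 - (6 - 1) = 10 - 5 = 5.

5


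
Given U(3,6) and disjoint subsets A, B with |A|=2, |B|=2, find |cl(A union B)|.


|A union B| = 2 + 2 = 4 (disjoint).
In U(3,6), cl(S) = S if |S| < 3, else cl(S) = E.
Since 4 >= 3, cl(A union B) = E.
|cl(A union B)| = 6.

6


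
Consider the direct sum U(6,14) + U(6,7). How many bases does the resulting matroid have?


Bases of a direct sum M1 + M2: |B| = |B(M1)| * |B(M2)|.
|B(U(6,14))| = C(14,6) = 3003.
|B(U(6,7))| = C(7,6) = 7.
Total bases = 3003 * 7 = 21021.

21021


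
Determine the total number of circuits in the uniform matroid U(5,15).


In U(5,15), circuits are the (6)-element subsets.
Any set of 6 elements is dependent, and removing any one element gives
an independent set of size 5, so it is a minimal dependent set.
Number of circuits = C(15,6) = 5005.

5005


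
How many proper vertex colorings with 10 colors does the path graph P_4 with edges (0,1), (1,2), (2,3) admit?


P(P_4, k) = k * (k-1)^(3).
P(10) = 10 * 9^3 = 10 * 729 = 7290.

7290


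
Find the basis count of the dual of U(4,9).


The dual of U(r,n) is U(n-r, n) = U(5,9).
Bases of U(5,9) are all (5)-element subsets.
|B(M*)| = C(9,5) = 126.

126


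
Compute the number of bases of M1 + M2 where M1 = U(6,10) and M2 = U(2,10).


Bases of a direct sum M1 + M2: |B| = |B(M1)| * |B(M2)|.
|B(U(6,10))| = C(10,6) = 210.
|B(U(2,10))| = C(10,2) = 45.
Total bases = 210 * 45 = 9450.

9450


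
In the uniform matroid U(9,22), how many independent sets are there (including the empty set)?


Independent sets of U(9,22) are all subsets of size <= 9.
Count = C(22,0) + C(22,1) + C(22,2) + C(22,3) + C(22,4) + C(22,5) + C(22,6) + C(22,7) + C(22,8) + C(22,9)
     = 1 + 22 + 231 + 1540 + 7315 + 26334 + 74613 + 170544 + 319770 + 497420
     = 1097790.

1097790


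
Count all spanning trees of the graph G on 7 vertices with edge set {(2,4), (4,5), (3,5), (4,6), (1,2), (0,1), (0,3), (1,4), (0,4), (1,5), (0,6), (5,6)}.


By Kirchhoff's matrix tree theorem, the number of spanning trees equals
the determinant of any cofactor of the Laplacian matrix L.
G has 7 vertices and 12 edges.
Computing the (6 x 6) cofactor determinant gives 296.

296


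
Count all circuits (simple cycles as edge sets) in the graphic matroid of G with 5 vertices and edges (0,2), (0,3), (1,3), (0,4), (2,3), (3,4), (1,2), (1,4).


A circuit in a graphic matroid = edge set of a simple cycle.
G has 5 vertices and 8 edges.
Enumerating all minimal edge subsets forming cycles...
Total circuits found: 13.

13


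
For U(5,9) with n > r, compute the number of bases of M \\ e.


Deleting e from U(5,9) gives U(5,8) since n > r.
Bases of U(5,8) = C(8,5) = 56.

56


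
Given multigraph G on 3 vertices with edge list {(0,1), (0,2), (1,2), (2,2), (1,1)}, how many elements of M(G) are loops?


In a graphic matroid, a loop is a self-loop edge (u,u) with rank 0.
Examining all 5 edges for self-loops...
Self-loops found: (2,2), (1,1)
Number of loops = 2.

2


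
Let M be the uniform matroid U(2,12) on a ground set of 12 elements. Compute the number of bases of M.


Bases of U(2,12) are all 2-element subsets of the 12-element ground set.
Number of bases = C(12,2).
C(12,2) = (12 * 11) / (1 * 2) = 66.

66


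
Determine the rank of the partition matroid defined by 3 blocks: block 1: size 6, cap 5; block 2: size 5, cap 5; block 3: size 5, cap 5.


Rank of a partition matroid = sum of min(|Si|, ci) for each block.
= min(6,5) + min(5,5) + min(5,5)
= 5 + 5 + 5
= 15.

15


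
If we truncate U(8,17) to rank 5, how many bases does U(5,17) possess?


Truncating U(8,17) to rank 5 gives U(5,17).
Bases of U(5,17) are all 5-element subsets of 17 elements.
Number of bases = C(17,5) = 6188.

6188


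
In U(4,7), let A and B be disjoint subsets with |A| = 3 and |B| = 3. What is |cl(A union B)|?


|A union B| = 3 + 3 = 6 (disjoint).
In U(4,7), cl(S) = S if |S| < 4, else cl(S) = E.
Since 6 >= 4, cl(A union B) = E.
|cl(A union B)| = 7.

7


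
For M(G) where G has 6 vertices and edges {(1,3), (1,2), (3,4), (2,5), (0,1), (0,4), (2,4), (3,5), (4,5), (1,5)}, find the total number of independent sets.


An independent set in a graphic matroid is an acyclic edge subset.
G has 6 vertices and 10 edges.
Enumerate all 2^10 = 1024 subsets, checking for acyclicity.
Total independent sets = 466.

466


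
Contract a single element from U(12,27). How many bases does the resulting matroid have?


Contracting e from U(12,27) gives U(11,26).
Bases of U(11,26) = (26 choose 11) = 7726160.

7726160


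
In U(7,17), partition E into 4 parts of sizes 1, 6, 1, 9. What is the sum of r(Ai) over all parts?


r(Ai) = min(|Ai|, 7) for each part.
Sum = min(1,7) + min(6,7) + min(1,7) + min(9,7)
    = 1 + 6 + 1 + 7
    = 15.

15


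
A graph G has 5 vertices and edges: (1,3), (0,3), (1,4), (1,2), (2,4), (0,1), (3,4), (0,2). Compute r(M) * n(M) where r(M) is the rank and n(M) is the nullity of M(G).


r(M) = |V| - c = 5 - 1 = 4.
nullity = |E| - r(M) = 8 - 4 = 4.
Product = 4 * 4 = 16.

16


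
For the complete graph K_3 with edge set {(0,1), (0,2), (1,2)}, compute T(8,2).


T(K_3; x,y) = x^2 + x + y.
T(8,2) = 64 + 8 + 2 = 74.

74


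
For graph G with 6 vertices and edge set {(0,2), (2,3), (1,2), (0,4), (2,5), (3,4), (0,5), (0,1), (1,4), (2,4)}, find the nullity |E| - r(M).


Cycle rank (nullity) = |E| - r(M) = |E| - (|V| - c).
|E| = 10, |V| = 6, c = 1.
Nullity = 10 - (6 - 1) = 10 - 5 = 5.

5


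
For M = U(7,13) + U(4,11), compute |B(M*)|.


(M1+M2)* = M1* + M2*.
M1* = U(6,13), bases: C(13,6) = 1716.
M2* = U(7,11), bases: C(11,7) = 330.
|B(M*)| = 1716 * 330 = 566280.

566280


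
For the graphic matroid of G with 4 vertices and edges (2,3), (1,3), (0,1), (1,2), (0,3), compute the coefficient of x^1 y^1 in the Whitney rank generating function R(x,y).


R(x,y) = sum over A in 2^E of x^(r(E)-r(A)) * y^(|A|-r(A)).
G has 4 vertices, 5 edges. r(E) = 3.
Enumerate all 2^5 = 32 subsets.
Count subsets with r(E)-r(A)=1 and |A|-r(A)=1: 2.

2


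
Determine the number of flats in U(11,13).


Flats of U(11,13): every subset of size < 11 is a flat, plus E itself.
Count = (13 choose 0) + (13 choose 1) + (13 choose 2) + (13 choose 3) + (13 choose 4) + (13 choose 5) + (13 choose 6) + (13 choose 7) + (13 choose 8) + (13 choose 9) + (13 choose 10) + 1
     = 1 + 13 + 78 + 286 + 715 + 1287 + 1716 + 1716 + 1287 + 715 + 286 + 1
     = 8101.

8101


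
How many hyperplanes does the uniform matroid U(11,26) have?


Hyperplanes of U(11,26) are flats of rank 10.
In a uniform matroid, these are exactly the (10)-element subsets.
Count = C(26,10) = 5311735.

5311735


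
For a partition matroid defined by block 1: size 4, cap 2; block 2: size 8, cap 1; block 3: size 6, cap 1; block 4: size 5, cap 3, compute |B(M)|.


A basis picks exactly ci elements from block i.
Number of bases = product of C(|Si|, ci).
= C(4,2) * C(8,1) * C(6,1) * C(5,3)
= 6 * 8 * 6 * 10
= 2880.

2880


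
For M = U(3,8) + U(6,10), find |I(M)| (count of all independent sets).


For a direct sum, |I(M1+M2)| = |I(M1)| * |I(M2)|.
|I(U(3,8))| = sum C(8,k) for k=0..3 = 93.
|I(U(6,10))| = sum C(10,k) for k=0..6 = 848.
Total = 93 * 848 = 78864.

78864


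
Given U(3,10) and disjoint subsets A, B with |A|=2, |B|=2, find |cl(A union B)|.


|A union B| = 2 + 2 = 4 (disjoint).
In U(3,10), cl(S) = S if |S| < 3, else cl(S) = E.
Since 4 >= 3, cl(A union B) = E.
|cl(A union B)| = 10.

10


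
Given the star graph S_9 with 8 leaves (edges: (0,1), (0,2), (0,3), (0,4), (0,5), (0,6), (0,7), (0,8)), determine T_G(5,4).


A star on 9 vertices is a tree with 8 edges.
T(x,y) = x^(8) for any tree.
T(5,4) = 5^8 = 390625.

390625


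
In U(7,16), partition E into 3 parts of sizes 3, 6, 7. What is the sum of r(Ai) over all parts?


r(Ai) = min(|Ai|, 7) for each part.
Sum = min(3,7) + min(6,7) + min(7,7)
    = 3 + 6 + 7
    = 16.

16


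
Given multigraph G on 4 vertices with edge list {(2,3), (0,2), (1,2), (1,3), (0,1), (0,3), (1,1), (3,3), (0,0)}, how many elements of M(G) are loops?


In a graphic matroid, a loop is a self-loop edge (u,u) with rank 0.
Examining all 9 edges for self-loops...
Self-loops found: (1,1), (3,3), (0,0)
Number of loops = 3.

3


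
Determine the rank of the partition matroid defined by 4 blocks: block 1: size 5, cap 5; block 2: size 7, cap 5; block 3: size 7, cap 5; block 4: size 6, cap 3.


Rank of a partition matroid = sum of min(|Si|, ci) for each block.
= min(5,5) + min(7,5) + min(7,5) + min(6,3)
= 5 + 5 + 5 + 3
= 18.

18


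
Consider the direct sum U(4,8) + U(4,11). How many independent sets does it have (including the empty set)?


For a direct sum, |I(M1+M2)| = |I(M1)| * |I(M2)|.
|I(U(4,8))| = sum C(8,k) for k=0..4 = 163.
|I(U(4,11))| = sum C(11,k) for k=0..4 = 562.
Total = 163 * 562 = 91606.

91606


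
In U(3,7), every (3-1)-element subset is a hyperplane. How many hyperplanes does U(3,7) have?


Hyperplanes of U(3,7) are flats of rank 2.
In a uniform matroid, these are exactly the (2)-element subsets.
Count = C(7,2) = 7! / (2! * 5!) = 21.

21


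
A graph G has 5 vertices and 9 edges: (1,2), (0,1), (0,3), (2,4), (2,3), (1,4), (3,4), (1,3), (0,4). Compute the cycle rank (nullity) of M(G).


Cycle rank (nullity) = |E| - r(M) = |E| - (|V| - c).
|E| = 9, |V| = 5, c = 1.
Nullity = 9 - (5 - 1) = 9 - 4 = 5.

5


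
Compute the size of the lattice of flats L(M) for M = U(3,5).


Flats of U(3,5): every subset of size < 3 is a flat, plus E itself.
Count = C(5,0) + C(5,1) + C(5,2) + 1
     = 1 + 5 + 10 + 1
     = 17.

17


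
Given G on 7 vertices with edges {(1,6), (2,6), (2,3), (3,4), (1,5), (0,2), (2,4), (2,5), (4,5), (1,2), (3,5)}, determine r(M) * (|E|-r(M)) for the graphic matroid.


r(M) = |V| - c = 7 - 1 = 6.
nullity = |E| - r(M) = 11 - 6 = 5.
Product = 6 * 5 = 30.

30


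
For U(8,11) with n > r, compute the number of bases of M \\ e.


Deleting e from U(8,11) gives U(8,10) since n > r.
Bases of U(8,10) = C(10,8) = 10! / (8! * 2!) = 45.

45


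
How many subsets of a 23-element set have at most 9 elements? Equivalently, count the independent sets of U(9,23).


Independent sets of U(9,23) are all subsets of size <= 9.
Count = (23 choose 0) + (23 choose 1) + (23 choose 2) + (23 choose 3) + (23 choose 4) + (23 choose 5) + (23 choose 6) + (23 choose 7) + (23 choose 8) + (23 choose 9)
     = 1 + 23 + 253 + 1771 + 8855 + 33649 + 100947 + 245157 + 490314 + 817190
     = 1698160.

1698160


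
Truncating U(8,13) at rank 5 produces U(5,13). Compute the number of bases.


Truncating U(8,13) to rank 5 gives U(5,13).
Bases of U(5,13) are all 5-element subsets of 13 elements.
Number of bases = C(13,5) = 1287.

1287


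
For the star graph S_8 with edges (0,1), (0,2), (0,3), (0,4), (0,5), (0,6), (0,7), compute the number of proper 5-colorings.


P(tree, k) = k * (k-1)^(7) for any tree on 8 vertices.
P(5) = 5 * 4^7 = 5 * 16384 = 81920.

81920


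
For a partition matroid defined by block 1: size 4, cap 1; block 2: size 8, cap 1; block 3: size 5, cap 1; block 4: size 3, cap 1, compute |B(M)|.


A basis picks exactly ci elements from block i.
Number of bases = product of C(|Si|, ci).
= C(4,1) * C(8,1) * C(5,1) * C(3,1)
= 4 * 8 * 5 * 3
= 480.

480


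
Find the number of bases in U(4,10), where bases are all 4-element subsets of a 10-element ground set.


Bases of U(4,10) are all 4-element subsets of the 10-element ground set.
Number of bases = C(10,4).
C(10,4) = 10! / (4! * 6!) = 210.

210


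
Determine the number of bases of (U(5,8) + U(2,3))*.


(M1+M2)* = M1* + M2*.
M1* = U(3,8), bases: C(8,3) = 56.
M2* = U(1,3), bases: C(3,1) = 3.
|B(M*)| = 56 * 3 = 168.

168


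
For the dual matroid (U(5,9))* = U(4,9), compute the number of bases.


The dual of U(r,n) is U(n-r, n) = U(4,9).
Bases of U(4,9) are all (4)-element subsets.
|B(M*)| = C(9,4) = 9! / (4! * 5!) = 126.

126


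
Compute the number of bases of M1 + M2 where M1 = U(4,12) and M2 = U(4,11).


Bases of a direct sum M1 + M2: |B| = |B(M1)| * |B(M2)|.
|B(U(4,12))| = C(12,4) = 495.
|B(U(4,11))| = C(11,4) = 330.
Total bases = 495 * 330 = 163350.

163350


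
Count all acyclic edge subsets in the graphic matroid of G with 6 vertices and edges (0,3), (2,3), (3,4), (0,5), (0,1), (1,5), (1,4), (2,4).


An independent set in a graphic matroid is an acyclic edge subset.
G has 6 vertices and 8 edges.
Enumerate all 2^8 = 256 subsets, checking for acyclicity.
Total independent sets = 180.

180


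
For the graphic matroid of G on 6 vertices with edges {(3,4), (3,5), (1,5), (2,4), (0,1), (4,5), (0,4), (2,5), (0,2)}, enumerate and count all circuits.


A circuit in a graphic matroid = edge set of a simple cycle.
G has 6 vertices and 9 edges.
Enumerating all minimal edge subsets forming cycles...
Total circuits found: 12.

12


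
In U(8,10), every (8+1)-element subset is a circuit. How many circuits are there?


In U(8,10), circuits are the (9)-element subsets.
Any set of 9 elements is dependent, and removing any one element gives
an independent set of size 8, so it is a minimal dependent set.
Number of circuits = C(10,9) = 10.

10


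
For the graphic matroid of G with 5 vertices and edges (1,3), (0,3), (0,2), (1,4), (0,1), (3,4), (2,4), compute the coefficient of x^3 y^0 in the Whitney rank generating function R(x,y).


R(x,y) = sum over A in 2^E of x^(r(E)-r(A)) * y^(|A|-r(A)).
G has 5 vertices, 7 edges. r(E) = 4.
Enumerate all 2^7 = 128 subsets.
Count subsets with r(E)-r(A)=3 and |A|-r(A)=0: 7.

7


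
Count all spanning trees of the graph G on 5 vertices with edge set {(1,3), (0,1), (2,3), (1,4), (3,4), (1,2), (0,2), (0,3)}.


By Kirchhoff's matrix tree theorem, the number of spanning trees equals
the determinant of any cofactor of the Laplacian matrix L.
G has 5 vertices and 8 edges.
Computing the (4 x 4) cofactor determinant gives 40.

40


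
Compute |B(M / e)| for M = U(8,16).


Contracting e from U(8,16) gives U(7,15).
Bases of U(7,15) = C(15,7) = 6435.

6435


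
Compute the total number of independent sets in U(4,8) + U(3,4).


For a direct sum, |I(M1+M2)| = |I(M1)| * |I(M2)|.
|I(U(4,8))| = sum C(8,k) for k=0..4 = 163.
|I(U(3,4))| = sum C(4,k) for k=0..3 = 15.
Total = 163 * 15 = 2445.

2445


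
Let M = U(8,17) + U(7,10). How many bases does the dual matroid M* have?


(M1+M2)* = M1* + M2*.
M1* = U(9,17), bases: C(17,9) = 24310.
M2* = U(3,10), bases: C(10,3) = 120.
|B(M*)| = 24310 * 120 = 2917200.

2917200


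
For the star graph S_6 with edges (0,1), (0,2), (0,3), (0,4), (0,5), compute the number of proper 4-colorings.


P(tree, k) = k * (k-1)^(5) for any tree on 6 vertices.
P(4) = 4 * 3^5 = 4 * 243 = 972.

972


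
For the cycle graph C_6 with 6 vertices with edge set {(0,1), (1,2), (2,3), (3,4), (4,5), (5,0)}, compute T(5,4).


T(C_6; x,y) = x + x^2 + ... + x^(5) + y.
T(5,4) = 5^1 + 5^2 + 5^3 + 5^4 + 5^5 + 4
= 5 + 25 + 125 + 625 + 3125 + 4
= 3909.

3909


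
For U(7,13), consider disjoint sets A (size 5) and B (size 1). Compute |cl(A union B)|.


|A union B| = 5 + 1 = 6 (disjoint).
In U(7,13), cl(S) = S if |S| < 7, else cl(S) = E.
Since 6 < 7, cl(A union B) = A union B.
|cl(A union B)| = 6.

6


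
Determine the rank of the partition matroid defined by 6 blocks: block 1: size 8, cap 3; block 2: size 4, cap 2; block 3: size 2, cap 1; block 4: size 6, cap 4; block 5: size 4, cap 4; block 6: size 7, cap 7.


Rank of a partition matroid = sum of min(|Si|, ci) for each block.
= min(8,3) + min(4,2) + min(2,1) + min(6,4) + min(4,4) + min(7,7)
= 3 + 2 + 1 + 4 + 4 + 7
= 21.

21


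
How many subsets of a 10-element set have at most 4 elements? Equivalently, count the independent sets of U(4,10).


Independent sets of U(4,10) are all subsets of size <= 4.
Count = (10 choose 0) + (10 choose 1) + (10 choose 2) + (10 choose 3) + (10 choose 4)
     = 1 + 10 + 45 + 120 + 210
     = 386.

386


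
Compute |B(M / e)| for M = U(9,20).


Contracting e from U(9,20) gives U(8,19).
Bases of U(8,19) = C(19,8) = 19! / (8! * 11!) = 75582.

75582


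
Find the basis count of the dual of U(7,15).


The dual of U(r,n) is U(n-r, n) = U(8,15).
Bases of U(8,15) are all (8)-element subsets.
|B(M*)| = (15 choose 8) = 6435.

6435


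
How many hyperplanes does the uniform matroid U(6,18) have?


Hyperplanes of U(6,18) are flats of rank 5.
In a uniform matroid, these are exactly the (5)-element subsets.
Count = (18 choose 5) = 8568.

8568


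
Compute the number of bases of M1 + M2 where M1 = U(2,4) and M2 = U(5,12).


Bases of a direct sum M1 + M2: |B| = |B(M1)| * |B(M2)|.
|B(U(2,4))| = C(4,2) = 6.
|B(U(5,12))| = C(12,5) = 792.
Total bases = 6 * 792 = 4752.

4752


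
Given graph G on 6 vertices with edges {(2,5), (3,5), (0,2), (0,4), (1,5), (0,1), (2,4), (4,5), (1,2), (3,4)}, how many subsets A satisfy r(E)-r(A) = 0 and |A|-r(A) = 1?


R(x,y) = sum over A in 2^E of x^(r(E)-r(A)) * y^(|A|-r(A)).
G has 6 vertices, 10 edges. r(E) = 5.
Enumerate all 2^10 = 1024 subsets.
Count subsets with r(E)-r(A)=0 and |A|-r(A)=1: 161.

161


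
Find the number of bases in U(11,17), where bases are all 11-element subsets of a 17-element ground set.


Bases of U(11,17) are all 11-element subsets of the 17-element ground set.
Number of bases = C(17,11).
C(17,11) = 17! / (11! * 6!) = 12376.

12376


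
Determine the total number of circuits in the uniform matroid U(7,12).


In U(7,12), circuits are the (8)-element subsets.
Any set of 8 elements is dependent, and removing any one element gives
an independent set of size 7, so it is a minimal dependent set.
Number of circuits = C(12,8) = 12! / (8! * 4!) = 495.

495


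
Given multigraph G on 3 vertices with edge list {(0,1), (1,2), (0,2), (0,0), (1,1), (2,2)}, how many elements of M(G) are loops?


In a graphic matroid, a loop is a self-loop edge (u,u) with rank 0.
Examining all 6 edges for self-loops...
Self-loops found: (0,0), (1,1), (2,2)
Number of loops = 3.

3


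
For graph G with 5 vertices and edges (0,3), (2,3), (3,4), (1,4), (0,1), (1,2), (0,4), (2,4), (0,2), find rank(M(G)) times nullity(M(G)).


r(M) = |V| - c = 5 - 1 = 4.
nullity = |E| - r(M) = 9 - 4 = 5.
Product = 4 * 5 = 20.

20


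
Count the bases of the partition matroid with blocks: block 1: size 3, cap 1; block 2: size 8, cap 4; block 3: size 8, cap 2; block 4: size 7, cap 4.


A basis picks exactly ci elements from block i.
Number of bases = product of C(|Si|, ci).
= C(3,1) * C(8,4) * C(8,2) * C(7,4)
= 3 * 70 * 28 * 35
= 205800.

205800


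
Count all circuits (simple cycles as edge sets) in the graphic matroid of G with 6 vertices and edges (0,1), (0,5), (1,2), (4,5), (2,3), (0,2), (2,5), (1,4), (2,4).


A circuit in a graphic matroid = edge set of a simple cycle.
G has 6 vertices and 9 edges.
Enumerating all minimal edge subsets forming cycles...
Total circuits found: 13.

13


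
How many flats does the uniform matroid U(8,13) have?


Flats of U(8,13): every subset of size < 8 is a flat, plus E itself.
Count = C(13,0) + C(13,1) + C(13,2) + C(13,3) + C(13,4) + C(13,5) + C(13,6) + C(13,7) + 1
     = 1 + 13 + 78 + 286 + 715 + 1287 + 1716 + 1716 + 1
     = 5813.

5813


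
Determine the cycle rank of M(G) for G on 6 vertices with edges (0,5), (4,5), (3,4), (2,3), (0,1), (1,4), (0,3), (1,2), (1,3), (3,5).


Cycle rank (nullity) = |E| - r(M) = |E| - (|V| - c).
|E| = 10, |V| = 6, c = 1.
Nullity = 10 - (6 - 1) = 10 - 5 = 5.

5


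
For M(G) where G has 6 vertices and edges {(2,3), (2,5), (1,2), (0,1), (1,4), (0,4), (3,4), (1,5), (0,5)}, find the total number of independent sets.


An independent set in a graphic matroid is an acyclic edge subset.
G has 6 vertices and 9 edges.
Enumerate all 2^9 = 512 subsets, checking for acyclicity.
Total independent sets = 298.

298


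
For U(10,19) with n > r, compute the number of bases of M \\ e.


Deleting e from U(10,19) gives U(10,18) since n > r.
Bases of U(10,18) = (18 choose 10) = 43758.

43758


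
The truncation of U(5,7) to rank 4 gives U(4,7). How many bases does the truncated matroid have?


Truncating U(5,7) to rank 4 gives U(4,7).
Bases of U(4,7) are all 4-element subsets of 7 elements.
Number of bases = C(7,4) = (7 * 6 * 5 * 4) / (1 * 2 * 3 * 4) = 35.

35


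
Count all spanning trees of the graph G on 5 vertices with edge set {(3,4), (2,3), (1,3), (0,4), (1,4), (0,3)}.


By Kirchhoff's matrix tree theorem, the number of spanning trees equals
the determinant of any cofactor of the Laplacian matrix L.
G has 5 vertices and 6 edges.
Computing the (4 x 4) cofactor determinant gives 8.

8


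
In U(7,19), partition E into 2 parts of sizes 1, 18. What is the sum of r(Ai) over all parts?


r(Ai) = min(|Ai|, 7) for each part.
Sum = min(1,7) + min(18,7)
    = 1 + 7
    = 8.

8


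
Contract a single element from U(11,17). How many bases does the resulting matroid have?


Contracting e from U(11,17) gives U(10,16).
Bases of U(10,16) = C(16,10) = 8008.

8008


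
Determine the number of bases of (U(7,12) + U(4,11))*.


(M1+M2)* = M1* + M2*.
M1* = U(5,12), bases: C(12,5) = 792.
M2* = U(7,11), bases: C(11,7) = 330.
|B(M*)| = 792 * 330 = 261360.

261360


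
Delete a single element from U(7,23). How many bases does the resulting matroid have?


Deleting e from U(7,23) gives U(7,22) since n > r.
Bases of U(7,22) = (22 choose 7) = 170544.

170544


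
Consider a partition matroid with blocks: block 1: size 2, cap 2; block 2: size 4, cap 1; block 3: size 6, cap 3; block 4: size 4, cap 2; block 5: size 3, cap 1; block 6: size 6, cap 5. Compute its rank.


Rank of a partition matroid = sum of min(|Si|, ci) for each block.
= min(2,2) + min(4,1) + min(6,3) + min(4,2) + min(3,1) + min(6,5)
= 2 + 1 + 3 + 2 + 1 + 5
= 14.

14


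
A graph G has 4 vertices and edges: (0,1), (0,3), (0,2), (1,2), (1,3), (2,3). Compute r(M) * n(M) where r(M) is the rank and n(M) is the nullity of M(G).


r(M) = |V| - c = 4 - 1 = 3.
nullity = |E| - r(M) = 6 - 3 = 3.
Product = 3 * 3 = 9.

9


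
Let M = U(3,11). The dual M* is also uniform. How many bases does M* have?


The dual of U(r,n) is U(n-r, n) = U(8,11).
Bases of U(8,11) are all (8)-element subsets.
|B(M*)| = C(11,8) = 11! / (8! * 3!) = 165.

165


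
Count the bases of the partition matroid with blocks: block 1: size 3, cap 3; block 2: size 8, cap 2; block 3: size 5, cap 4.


A basis picks exactly ci elements from block i.
Number of bases = product of C(|Si|, ci).
= C(3,3) * C(8,2) * C(5,4)
= 1 * 28 * 5
= 140.

140


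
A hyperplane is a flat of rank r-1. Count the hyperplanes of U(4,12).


Hyperplanes of U(4,12) are flats of rank 3.
In a uniform matroid, these are exactly the (3)-element subsets.
Count = (12 choose 3) = 220.

220


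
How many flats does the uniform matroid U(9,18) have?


Flats of U(9,18): every subset of size < 9 is a flat, plus E itself.
Count = C(18,0) + C(18,1) + C(18,2) + C(18,3) + C(18,4) + C(18,5) + C(18,6) + C(18,7) + C(18,8) + 1
     = 1 + 18 + 153 + 816 + 3060 + 8568 + 18564 + 31824 + 43758 + 1
     = 106763.

106763


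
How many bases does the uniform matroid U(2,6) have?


Bases of U(2,6) are all 2-element subsets of the 6-element ground set.
Number of bases = C(6,2).
C(6,2) = 6! / (2! * 4!) = 15.

15


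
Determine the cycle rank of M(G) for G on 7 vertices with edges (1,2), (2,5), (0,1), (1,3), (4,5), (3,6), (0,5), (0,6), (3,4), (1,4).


Cycle rank (nullity) = |E| - r(M) = |E| - (|V| - c).
|E| = 10, |V| = 7, c = 1.
Nullity = 10 - (7 - 1) = 10 - 6 = 4.

4


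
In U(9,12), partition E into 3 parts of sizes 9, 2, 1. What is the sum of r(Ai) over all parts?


r(Ai) = min(|Ai|, 9) for each part.
Sum = min(9,9) + min(2,9) + min(1,9)
    = 9 + 2 + 1
    = 12.

12


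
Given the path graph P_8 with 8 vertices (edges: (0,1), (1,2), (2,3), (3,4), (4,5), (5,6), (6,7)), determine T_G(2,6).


A path on 8 vertices is a tree with 7 edges.
T(x,y) = x^(7) for any tree.
T(2,6) = 2^7 = 128.

128


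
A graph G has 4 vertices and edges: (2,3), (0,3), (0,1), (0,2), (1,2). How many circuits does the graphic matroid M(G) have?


A circuit in a graphic matroid = edge set of a simple cycle.
G has 4 vertices and 5 edges.
Enumerating all minimal edge subsets forming cycles...
Total circuits found: 3.

3


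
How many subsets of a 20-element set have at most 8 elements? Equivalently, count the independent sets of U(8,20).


Independent sets of U(8,20) are all subsets of size <= 8.
Count = C(20,0) + C(20,1) + C(20,2) + C(20,3) + C(20,4) + C(20,5) + C(20,6) + C(20,7) + C(20,8)
     = 1 + 20 + 190 + 1140 + 4845 + 15504 + 38760 + 77520 + 125970
     = 263950.

263950


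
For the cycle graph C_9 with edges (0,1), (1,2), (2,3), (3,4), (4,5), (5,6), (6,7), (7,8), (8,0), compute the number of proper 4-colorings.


P(C_9, k) = (k-1)^9 + (-1)^9*(k-1).
P(4) = (3)^9 - 3
= 19683 - 3 = 19680.

19680


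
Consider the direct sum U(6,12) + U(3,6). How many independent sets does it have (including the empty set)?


For a direct sum, |I(M1+M2)| = |I(M1)| * |I(M2)|.
|I(U(6,12))| = sum C(12,k) for k=0..6 = 2510.
|I(U(3,6))| = sum C(6,k) for k=0..3 = 42.
Total = 2510 * 42 = 105420.

105420


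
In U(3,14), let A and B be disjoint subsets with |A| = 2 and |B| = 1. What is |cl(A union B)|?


|A union B| = 2 + 1 = 3 (disjoint).
In U(3,14), cl(S) = S if |S| < 3, else cl(S) = E.
Since 3 >= 3, cl(A union B) = E.
|cl(A union B)| = 14.

14


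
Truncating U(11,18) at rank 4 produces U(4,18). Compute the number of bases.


Truncating U(11,18) to rank 4 gives U(4,18).
Bases of U(4,18) are all 4-element subsets of 18 elements.
Number of bases = C(18,4) = 18! / (4! * 14!) = 3060.

3060


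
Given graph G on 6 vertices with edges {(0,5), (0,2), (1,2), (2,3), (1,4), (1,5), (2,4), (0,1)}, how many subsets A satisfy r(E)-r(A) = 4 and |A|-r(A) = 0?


R(x,y) = sum over A in 2^E of x^(r(E)-r(A)) * y^(|A|-r(A)).
G has 6 vertices, 8 edges. r(E) = 5.
Enumerate all 2^8 = 256 subsets.
Count subsets with r(E)-r(A)=4 and |A|-r(A)=0: 8.

8


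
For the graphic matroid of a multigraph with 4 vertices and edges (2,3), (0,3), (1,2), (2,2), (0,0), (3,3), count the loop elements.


In a graphic matroid, a loop is a self-loop edge (u,u) with rank 0.
Examining all 6 edges for self-loops...
Self-loops found: (2,2), (0,0), (3,3)
Number of loops = 3.

3


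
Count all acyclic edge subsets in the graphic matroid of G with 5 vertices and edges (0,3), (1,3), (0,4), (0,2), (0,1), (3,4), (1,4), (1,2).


An independent set in a graphic matroid is an acyclic edge subset.
G has 5 vertices and 8 edges.
Enumerate all 2^8 = 256 subsets, checking for acyclicity.
Total independent sets = 128.

128


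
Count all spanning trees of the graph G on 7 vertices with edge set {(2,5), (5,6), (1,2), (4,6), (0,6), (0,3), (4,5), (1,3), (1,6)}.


By Kirchhoff's matrix tree theorem, the number of spanning trees equals
the determinant of any cofactor of the Laplacian matrix L.
G has 7 vertices and 9 edges.
Computing the (6 x 6) cofactor determinant gives 41.

41


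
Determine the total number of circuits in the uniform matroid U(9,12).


In U(9,12), circuits are the (10)-element subsets.
Any set of 10 elements is dependent, and removing any one element gives
an independent set of size 9, so it is a minimal dependent set.
Number of circuits = (12 choose 10) = 66.

66


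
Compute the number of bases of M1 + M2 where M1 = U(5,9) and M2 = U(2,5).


Bases of a direct sum M1 + M2: |B| = |B(M1)| * |B(M2)|.
|B(U(5,9))| = C(9,5) = 126.
|B(U(2,5))| = C(5,2) = 10.
Total bases = 126 * 10 = 1260.

1260


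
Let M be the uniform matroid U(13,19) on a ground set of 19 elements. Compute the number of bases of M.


Bases of U(13,19) are all 13-element subsets of the 19-element ground set.
Number of bases = C(19,13).
(19 choose 13) = 27132.

27132


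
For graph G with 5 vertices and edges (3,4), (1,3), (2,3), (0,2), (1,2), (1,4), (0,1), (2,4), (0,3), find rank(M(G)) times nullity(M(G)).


r(M) = |V| - c = 5 - 1 = 4.
nullity = |E| - r(M) = 9 - 4 = 5.
Product = 4 * 5 = 20.

20


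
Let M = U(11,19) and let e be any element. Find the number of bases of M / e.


Contracting e from U(11,19) gives U(10,18).
Bases of U(10,18) = C(18,10) = 18! / (10! * 8!) = 43758.

43758


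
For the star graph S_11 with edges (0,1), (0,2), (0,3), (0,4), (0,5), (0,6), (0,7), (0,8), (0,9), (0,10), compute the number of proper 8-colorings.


P(tree, k) = k * (k-1)^(10) for any tree on 11 vertices.
P(8) = 8 * 7^10 = 8 * 282475249 = 2259801992.

2259801992


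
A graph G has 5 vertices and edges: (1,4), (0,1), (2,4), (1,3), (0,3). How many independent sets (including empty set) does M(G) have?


An independent set in a graphic matroid is an acyclic edge subset.
G has 5 vertices and 5 edges.
Enumerate all 2^5 = 32 subsets, checking for acyclicity.
Total independent sets = 28.

28


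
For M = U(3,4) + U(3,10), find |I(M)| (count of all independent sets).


For a direct sum, |I(M1+M2)| = |I(M1)| * |I(M2)|.
|I(U(3,4))| = sum C(4,k) for k=0..3 = 15.
|I(U(3,10))| = sum C(10,k) for k=0..3 = 176.
Total = 15 * 176 = 2640.

2640


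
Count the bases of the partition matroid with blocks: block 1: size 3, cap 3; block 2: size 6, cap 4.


A basis picks exactly ci elements from block i.
Number of bases = product of C(|Si|, ci).
= C(3,3) * C(6,4)
= 1 * 15
= 15.

15


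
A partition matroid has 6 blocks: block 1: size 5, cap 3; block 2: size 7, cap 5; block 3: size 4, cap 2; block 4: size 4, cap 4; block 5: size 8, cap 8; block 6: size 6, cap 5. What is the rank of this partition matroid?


Rank of a partition matroid = sum of min(|Si|, ci) for each block.
= min(5,3) + min(7,5) + min(4,2) + min(4,4) + min(8,8) + min(6,5)
= 3 + 5 + 2 + 4 + 8 + 5
= 27.

27


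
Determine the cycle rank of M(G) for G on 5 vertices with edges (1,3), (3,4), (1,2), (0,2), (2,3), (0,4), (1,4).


Cycle rank (nullity) = |E| - r(M) = |E| - (|V| - c).
|E| = 7, |V| = 5, c = 1.
Nullity = 7 - (5 - 1) = 7 - 4 = 3.

3


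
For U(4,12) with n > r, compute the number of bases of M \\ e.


Deleting e from U(4,12) gives U(4,11) since n > r.
Bases of U(4,11) = (11 choose 4) = 330.

330
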